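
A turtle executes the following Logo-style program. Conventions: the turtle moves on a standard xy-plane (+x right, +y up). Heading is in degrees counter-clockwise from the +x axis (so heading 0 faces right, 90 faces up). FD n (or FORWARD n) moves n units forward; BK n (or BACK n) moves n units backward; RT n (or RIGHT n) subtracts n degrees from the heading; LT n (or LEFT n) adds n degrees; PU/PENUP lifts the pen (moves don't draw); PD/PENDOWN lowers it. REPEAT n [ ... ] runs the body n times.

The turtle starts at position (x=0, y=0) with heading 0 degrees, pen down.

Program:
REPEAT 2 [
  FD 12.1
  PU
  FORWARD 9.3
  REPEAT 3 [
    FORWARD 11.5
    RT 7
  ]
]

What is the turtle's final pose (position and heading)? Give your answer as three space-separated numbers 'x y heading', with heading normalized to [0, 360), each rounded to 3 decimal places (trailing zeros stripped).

Executing turtle program step by step:
Start: pos=(0,0), heading=0, pen down
REPEAT 2 [
  -- iteration 1/2 --
  FD 12.1: (0,0) -> (12.1,0) [heading=0, draw]
  PU: pen up
  FD 9.3: (12.1,0) -> (21.4,0) [heading=0, move]
  REPEAT 3 [
    -- iteration 1/3 --
    FD 11.5: (21.4,0) -> (32.9,0) [heading=0, move]
    RT 7: heading 0 -> 353
    -- iteration 2/3 --
    FD 11.5: (32.9,0) -> (44.314,-1.401) [heading=353, move]
    RT 7: heading 353 -> 346
    -- iteration 3/3 --
    FD 11.5: (44.314,-1.401) -> (55.473,-4.184) [heading=346, move]
    RT 7: heading 346 -> 339
  ]
  -- iteration 2/2 --
  FD 12.1: (55.473,-4.184) -> (66.769,-8.52) [heading=339, move]
  PU: pen up
  FD 9.3: (66.769,-8.52) -> (75.451,-11.853) [heading=339, move]
  REPEAT 3 [
    -- iteration 1/3 --
    FD 11.5: (75.451,-11.853) -> (86.187,-15.974) [heading=339, move]
    RT 7: heading 339 -> 332
    -- iteration 2/3 --
    FD 11.5: (86.187,-15.974) -> (96.341,-21.373) [heading=332, move]
    RT 7: heading 332 -> 325
    -- iteration 3/3 --
    FD 11.5: (96.341,-21.373) -> (105.762,-27.969) [heading=325, move]
    RT 7: heading 325 -> 318
  ]
]
Final: pos=(105.762,-27.969), heading=318, 1 segment(s) drawn

Answer: 105.762 -27.969 318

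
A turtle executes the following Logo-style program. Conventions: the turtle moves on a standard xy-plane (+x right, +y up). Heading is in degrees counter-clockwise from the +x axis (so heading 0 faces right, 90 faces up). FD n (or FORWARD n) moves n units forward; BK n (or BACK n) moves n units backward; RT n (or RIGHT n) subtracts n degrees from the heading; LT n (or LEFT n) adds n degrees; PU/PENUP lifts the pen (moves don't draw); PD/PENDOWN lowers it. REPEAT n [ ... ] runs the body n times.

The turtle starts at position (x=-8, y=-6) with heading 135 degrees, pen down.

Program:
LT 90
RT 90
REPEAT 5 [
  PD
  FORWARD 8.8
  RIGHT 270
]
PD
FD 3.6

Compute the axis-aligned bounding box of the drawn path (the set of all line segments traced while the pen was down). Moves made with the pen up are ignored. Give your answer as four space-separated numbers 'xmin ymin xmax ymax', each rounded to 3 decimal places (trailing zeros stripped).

Answer: -20.445 -12.223 -8 0.223

Derivation:
Executing turtle program step by step:
Start: pos=(-8,-6), heading=135, pen down
LT 90: heading 135 -> 225
RT 90: heading 225 -> 135
REPEAT 5 [
  -- iteration 1/5 --
  PD: pen down
  FD 8.8: (-8,-6) -> (-14.223,0.223) [heading=135, draw]
  RT 270: heading 135 -> 225
  -- iteration 2/5 --
  PD: pen down
  FD 8.8: (-14.223,0.223) -> (-20.445,-6) [heading=225, draw]
  RT 270: heading 225 -> 315
  -- iteration 3/5 --
  PD: pen down
  FD 8.8: (-20.445,-6) -> (-14.223,-12.223) [heading=315, draw]
  RT 270: heading 315 -> 45
  -- iteration 4/5 --
  PD: pen down
  FD 8.8: (-14.223,-12.223) -> (-8,-6) [heading=45, draw]
  RT 270: heading 45 -> 135
  -- iteration 5/5 --
  PD: pen down
  FD 8.8: (-8,-6) -> (-14.223,0.223) [heading=135, draw]
  RT 270: heading 135 -> 225
]
PD: pen down
FD 3.6: (-14.223,0.223) -> (-16.768,-2.323) [heading=225, draw]
Final: pos=(-16.768,-2.323), heading=225, 6 segment(s) drawn

Segment endpoints: x in {-20.445, -16.768, -14.223, -14.223, -14.223, -8, -8}, y in {-12.223, -6, -2.323, 0.223, 0.223}
xmin=-20.445, ymin=-12.223, xmax=-8, ymax=0.223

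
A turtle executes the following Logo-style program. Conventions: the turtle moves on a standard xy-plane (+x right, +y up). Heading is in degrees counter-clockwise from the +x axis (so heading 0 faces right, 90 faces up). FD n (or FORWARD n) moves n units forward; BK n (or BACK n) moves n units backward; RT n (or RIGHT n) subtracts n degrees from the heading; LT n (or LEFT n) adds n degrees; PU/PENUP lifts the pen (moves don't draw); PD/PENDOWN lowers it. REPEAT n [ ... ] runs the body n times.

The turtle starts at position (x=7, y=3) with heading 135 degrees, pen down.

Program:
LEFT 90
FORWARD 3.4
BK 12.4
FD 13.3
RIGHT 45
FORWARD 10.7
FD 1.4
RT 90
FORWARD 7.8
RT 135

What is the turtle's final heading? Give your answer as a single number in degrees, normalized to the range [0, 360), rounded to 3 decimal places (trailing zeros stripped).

Answer: 315

Derivation:
Executing turtle program step by step:
Start: pos=(7,3), heading=135, pen down
LT 90: heading 135 -> 225
FD 3.4: (7,3) -> (4.596,0.596) [heading=225, draw]
BK 12.4: (4.596,0.596) -> (13.364,9.364) [heading=225, draw]
FD 13.3: (13.364,9.364) -> (3.959,-0.041) [heading=225, draw]
RT 45: heading 225 -> 180
FD 10.7: (3.959,-0.041) -> (-6.741,-0.041) [heading=180, draw]
FD 1.4: (-6.741,-0.041) -> (-8.141,-0.041) [heading=180, draw]
RT 90: heading 180 -> 90
FD 7.8: (-8.141,-0.041) -> (-8.141,7.759) [heading=90, draw]
RT 135: heading 90 -> 315
Final: pos=(-8.141,7.759), heading=315, 6 segment(s) drawn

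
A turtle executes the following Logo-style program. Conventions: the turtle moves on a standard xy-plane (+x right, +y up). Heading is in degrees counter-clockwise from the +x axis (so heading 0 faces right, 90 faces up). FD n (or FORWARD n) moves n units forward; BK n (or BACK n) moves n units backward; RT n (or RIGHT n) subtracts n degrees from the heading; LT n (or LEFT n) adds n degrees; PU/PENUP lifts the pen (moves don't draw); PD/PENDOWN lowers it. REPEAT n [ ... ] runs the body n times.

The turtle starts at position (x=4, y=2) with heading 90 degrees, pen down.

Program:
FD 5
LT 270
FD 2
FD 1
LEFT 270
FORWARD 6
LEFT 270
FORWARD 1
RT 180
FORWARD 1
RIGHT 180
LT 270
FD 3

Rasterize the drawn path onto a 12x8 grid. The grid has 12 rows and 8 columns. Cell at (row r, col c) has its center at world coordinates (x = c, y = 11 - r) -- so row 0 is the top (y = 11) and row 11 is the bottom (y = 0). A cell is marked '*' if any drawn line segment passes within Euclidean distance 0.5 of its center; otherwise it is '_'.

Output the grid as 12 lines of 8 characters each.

Answer: ________
________
________
________
____****
____*__*
____*__*
____*__*
____*__*
____*__*
______**
________

Derivation:
Segment 0: (4,2) -> (4,7)
Segment 1: (4,7) -> (6,7)
Segment 2: (6,7) -> (7,7)
Segment 3: (7,7) -> (7,1)
Segment 4: (7,1) -> (6,1)
Segment 5: (6,1) -> (7,1)
Segment 6: (7,1) -> (7,4)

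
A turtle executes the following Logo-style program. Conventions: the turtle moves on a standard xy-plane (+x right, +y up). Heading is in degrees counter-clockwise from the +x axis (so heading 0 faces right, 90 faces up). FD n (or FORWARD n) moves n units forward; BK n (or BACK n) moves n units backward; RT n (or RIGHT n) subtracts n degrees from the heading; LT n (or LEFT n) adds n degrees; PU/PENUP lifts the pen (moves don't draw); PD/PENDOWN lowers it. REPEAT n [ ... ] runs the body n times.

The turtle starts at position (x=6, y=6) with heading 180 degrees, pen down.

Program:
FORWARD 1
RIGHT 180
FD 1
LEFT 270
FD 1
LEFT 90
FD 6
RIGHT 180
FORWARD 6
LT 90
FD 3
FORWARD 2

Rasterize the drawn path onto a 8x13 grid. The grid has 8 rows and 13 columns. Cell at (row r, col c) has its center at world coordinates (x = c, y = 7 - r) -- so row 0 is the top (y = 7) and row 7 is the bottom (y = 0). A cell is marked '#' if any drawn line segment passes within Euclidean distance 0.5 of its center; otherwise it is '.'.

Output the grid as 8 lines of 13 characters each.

Segment 0: (6,6) -> (5,6)
Segment 1: (5,6) -> (6,6)
Segment 2: (6,6) -> (6,5)
Segment 3: (6,5) -> (12,5)
Segment 4: (12,5) -> (6,5)
Segment 5: (6,5) -> (6,2)
Segment 6: (6,2) -> (6,-0)

Answer: .............
.....##......
......#######
......#......
......#......
......#......
......#......
......#......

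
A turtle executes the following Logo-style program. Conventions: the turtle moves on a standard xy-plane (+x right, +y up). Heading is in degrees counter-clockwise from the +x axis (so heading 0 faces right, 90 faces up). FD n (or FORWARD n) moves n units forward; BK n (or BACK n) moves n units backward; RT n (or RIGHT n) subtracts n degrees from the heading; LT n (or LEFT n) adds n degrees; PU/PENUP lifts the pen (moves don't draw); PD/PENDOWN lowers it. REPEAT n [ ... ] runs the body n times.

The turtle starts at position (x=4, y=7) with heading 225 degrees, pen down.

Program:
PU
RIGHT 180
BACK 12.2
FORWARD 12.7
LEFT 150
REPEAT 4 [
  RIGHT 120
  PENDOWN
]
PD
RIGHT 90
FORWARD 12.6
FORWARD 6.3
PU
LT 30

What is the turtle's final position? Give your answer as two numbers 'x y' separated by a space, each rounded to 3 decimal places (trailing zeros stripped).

Executing turtle program step by step:
Start: pos=(4,7), heading=225, pen down
PU: pen up
RT 180: heading 225 -> 45
BK 12.2: (4,7) -> (-4.627,-1.627) [heading=45, move]
FD 12.7: (-4.627,-1.627) -> (4.354,7.354) [heading=45, move]
LT 150: heading 45 -> 195
REPEAT 4 [
  -- iteration 1/4 --
  RT 120: heading 195 -> 75
  PD: pen down
  -- iteration 2/4 --
  RT 120: heading 75 -> 315
  PD: pen down
  -- iteration 3/4 --
  RT 120: heading 315 -> 195
  PD: pen down
  -- iteration 4/4 --
  RT 120: heading 195 -> 75
  PD: pen down
]
PD: pen down
RT 90: heading 75 -> 345
FD 12.6: (4.354,7.354) -> (16.524,4.092) [heading=345, draw]
FD 6.3: (16.524,4.092) -> (22.61,2.462) [heading=345, draw]
PU: pen up
LT 30: heading 345 -> 15
Final: pos=(22.61,2.462), heading=15, 2 segment(s) drawn

Answer: 22.61 2.462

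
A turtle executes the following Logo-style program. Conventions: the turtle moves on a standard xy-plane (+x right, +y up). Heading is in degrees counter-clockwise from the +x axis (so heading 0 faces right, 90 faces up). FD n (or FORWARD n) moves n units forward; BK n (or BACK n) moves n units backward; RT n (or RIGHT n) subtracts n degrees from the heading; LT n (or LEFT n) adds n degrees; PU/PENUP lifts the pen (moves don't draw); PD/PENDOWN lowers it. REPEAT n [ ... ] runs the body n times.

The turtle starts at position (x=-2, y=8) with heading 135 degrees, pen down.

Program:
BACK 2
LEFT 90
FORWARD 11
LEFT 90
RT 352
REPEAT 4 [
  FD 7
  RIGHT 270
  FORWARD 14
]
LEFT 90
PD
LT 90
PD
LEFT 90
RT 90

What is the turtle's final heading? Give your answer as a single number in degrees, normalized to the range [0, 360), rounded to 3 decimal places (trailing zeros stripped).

Executing turtle program step by step:
Start: pos=(-2,8), heading=135, pen down
BK 2: (-2,8) -> (-0.586,6.586) [heading=135, draw]
LT 90: heading 135 -> 225
FD 11: (-0.586,6.586) -> (-8.364,-1.192) [heading=225, draw]
LT 90: heading 225 -> 315
RT 352: heading 315 -> 323
REPEAT 4 [
  -- iteration 1/4 --
  FD 7: (-8.364,-1.192) -> (-2.774,-5.405) [heading=323, draw]
  RT 270: heading 323 -> 53
  FD 14: (-2.774,-5.405) -> (5.652,5.776) [heading=53, draw]
  -- iteration 2/4 --
  FD 7: (5.652,5.776) -> (9.865,11.366) [heading=53, draw]
  RT 270: heading 53 -> 143
  FD 14: (9.865,11.366) -> (-1.316,19.792) [heading=143, draw]
  -- iteration 3/4 --
  FD 7: (-1.316,19.792) -> (-6.907,24.004) [heading=143, draw]
  RT 270: heading 143 -> 233
  FD 14: (-6.907,24.004) -> (-15.332,12.823) [heading=233, draw]
  -- iteration 4/4 --
  FD 7: (-15.332,12.823) -> (-19.545,7.233) [heading=233, draw]
  RT 270: heading 233 -> 323
  FD 14: (-19.545,7.233) -> (-8.364,-1.192) [heading=323, draw]
]
LT 90: heading 323 -> 53
PD: pen down
LT 90: heading 53 -> 143
PD: pen down
LT 90: heading 143 -> 233
RT 90: heading 233 -> 143
Final: pos=(-8.364,-1.192), heading=143, 10 segment(s) drawn

Answer: 143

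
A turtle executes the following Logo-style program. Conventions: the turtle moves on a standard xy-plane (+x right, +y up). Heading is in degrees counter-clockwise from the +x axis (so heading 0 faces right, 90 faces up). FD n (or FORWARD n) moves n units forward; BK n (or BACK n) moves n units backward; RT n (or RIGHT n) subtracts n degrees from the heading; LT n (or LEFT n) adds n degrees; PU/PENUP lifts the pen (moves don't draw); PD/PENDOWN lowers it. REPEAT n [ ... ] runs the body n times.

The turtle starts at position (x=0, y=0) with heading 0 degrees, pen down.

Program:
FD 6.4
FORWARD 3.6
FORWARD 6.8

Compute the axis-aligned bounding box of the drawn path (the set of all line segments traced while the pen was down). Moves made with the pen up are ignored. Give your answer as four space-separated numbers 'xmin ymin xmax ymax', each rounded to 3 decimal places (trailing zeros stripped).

Answer: 0 0 16.8 0

Derivation:
Executing turtle program step by step:
Start: pos=(0,0), heading=0, pen down
FD 6.4: (0,0) -> (6.4,0) [heading=0, draw]
FD 3.6: (6.4,0) -> (10,0) [heading=0, draw]
FD 6.8: (10,0) -> (16.8,0) [heading=0, draw]
Final: pos=(16.8,0), heading=0, 3 segment(s) drawn

Segment endpoints: x in {0, 6.4, 10, 16.8}, y in {0}
xmin=0, ymin=0, xmax=16.8, ymax=0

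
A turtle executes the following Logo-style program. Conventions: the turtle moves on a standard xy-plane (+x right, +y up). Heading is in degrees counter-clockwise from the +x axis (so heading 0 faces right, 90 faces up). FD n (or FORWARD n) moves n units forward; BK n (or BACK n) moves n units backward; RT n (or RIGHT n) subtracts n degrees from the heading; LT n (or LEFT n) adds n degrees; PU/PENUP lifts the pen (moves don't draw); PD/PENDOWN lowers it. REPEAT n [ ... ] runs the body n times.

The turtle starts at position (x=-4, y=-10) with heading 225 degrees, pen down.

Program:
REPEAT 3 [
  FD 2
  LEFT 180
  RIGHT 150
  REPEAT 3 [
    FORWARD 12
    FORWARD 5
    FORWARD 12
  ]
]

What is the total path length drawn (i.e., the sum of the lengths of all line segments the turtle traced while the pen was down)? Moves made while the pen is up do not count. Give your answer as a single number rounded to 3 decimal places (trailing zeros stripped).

Executing turtle program step by step:
Start: pos=(-4,-10), heading=225, pen down
REPEAT 3 [
  -- iteration 1/3 --
  FD 2: (-4,-10) -> (-5.414,-11.414) [heading=225, draw]
  LT 180: heading 225 -> 45
  RT 150: heading 45 -> 255
  REPEAT 3 [
    -- iteration 1/3 --
    FD 12: (-5.414,-11.414) -> (-8.52,-23.005) [heading=255, draw]
    FD 5: (-8.52,-23.005) -> (-9.814,-27.835) [heading=255, draw]
    FD 12: (-9.814,-27.835) -> (-12.92,-39.426) [heading=255, draw]
    -- iteration 2/3 --
    FD 12: (-12.92,-39.426) -> (-16.026,-51.017) [heading=255, draw]
    FD 5: (-16.026,-51.017) -> (-17.32,-55.847) [heading=255, draw]
    FD 12: (-17.32,-55.847) -> (-20.426,-67.438) [heading=255, draw]
    -- iteration 3/3 --
    FD 12: (-20.426,-67.438) -> (-23.532,-79.029) [heading=255, draw]
    FD 5: (-23.532,-79.029) -> (-24.826,-83.859) [heading=255, draw]
    FD 12: (-24.826,-83.859) -> (-27.931,-95.45) [heading=255, draw]
  ]
  -- iteration 2/3 --
  FD 2: (-27.931,-95.45) -> (-28.449,-97.382) [heading=255, draw]
  LT 180: heading 255 -> 75
  RT 150: heading 75 -> 285
  REPEAT 3 [
    -- iteration 1/3 --
    FD 12: (-28.449,-97.382) -> (-25.343,-108.973) [heading=285, draw]
    FD 5: (-25.343,-108.973) -> (-24.049,-113.802) [heading=285, draw]
    FD 12: (-24.049,-113.802) -> (-20.943,-125.393) [heading=285, draw]
    -- iteration 2/3 --
    FD 12: (-20.943,-125.393) -> (-17.838,-136.985) [heading=285, draw]
    FD 5: (-17.838,-136.985) -> (-16.543,-141.814) [heading=285, draw]
    FD 12: (-16.543,-141.814) -> (-13.438,-153.405) [heading=285, draw]
    -- iteration 3/3 --
    FD 12: (-13.438,-153.405) -> (-10.332,-164.996) [heading=285, draw]
    FD 5: (-10.332,-164.996) -> (-9.038,-169.826) [heading=285, draw]
    FD 12: (-9.038,-169.826) -> (-5.932,-181.417) [heading=285, draw]
  ]
  -- iteration 3/3 --
  FD 2: (-5.932,-181.417) -> (-5.414,-183.349) [heading=285, draw]
  LT 180: heading 285 -> 105
  RT 150: heading 105 -> 315
  REPEAT 3 [
    -- iteration 1/3 --
    FD 12: (-5.414,-183.349) -> (3.071,-191.834) [heading=315, draw]
    FD 5: (3.071,-191.834) -> (6.607,-195.37) [heading=315, draw]
    FD 12: (6.607,-195.37) -> (15.092,-203.855) [heading=315, draw]
    -- iteration 2/3 --
    FD 12: (15.092,-203.855) -> (23.577,-212.34) [heading=315, draw]
    FD 5: (23.577,-212.34) -> (27.113,-215.876) [heading=315, draw]
    FD 12: (27.113,-215.876) -> (35.598,-224.361) [heading=315, draw]
    -- iteration 3/3 --
    FD 12: (35.598,-224.361) -> (44.083,-232.846) [heading=315, draw]
    FD 5: (44.083,-232.846) -> (47.619,-236.382) [heading=315, draw]
    FD 12: (47.619,-236.382) -> (56.104,-244.867) [heading=315, draw]
  ]
]
Final: pos=(56.104,-244.867), heading=315, 30 segment(s) drawn

Segment lengths:
  seg 1: (-4,-10) -> (-5.414,-11.414), length = 2
  seg 2: (-5.414,-11.414) -> (-8.52,-23.005), length = 12
  seg 3: (-8.52,-23.005) -> (-9.814,-27.835), length = 5
  seg 4: (-9.814,-27.835) -> (-12.92,-39.426), length = 12
  seg 5: (-12.92,-39.426) -> (-16.026,-51.017), length = 12
  seg 6: (-16.026,-51.017) -> (-17.32,-55.847), length = 5
  seg 7: (-17.32,-55.847) -> (-20.426,-67.438), length = 12
  seg 8: (-20.426,-67.438) -> (-23.532,-79.029), length = 12
  seg 9: (-23.532,-79.029) -> (-24.826,-83.859), length = 5
  seg 10: (-24.826,-83.859) -> (-27.931,-95.45), length = 12
  seg 11: (-27.931,-95.45) -> (-28.449,-97.382), length = 2
  seg 12: (-28.449,-97.382) -> (-25.343,-108.973), length = 12
  seg 13: (-25.343,-108.973) -> (-24.049,-113.802), length = 5
  seg 14: (-24.049,-113.802) -> (-20.943,-125.393), length = 12
  seg 15: (-20.943,-125.393) -> (-17.838,-136.985), length = 12
  seg 16: (-17.838,-136.985) -> (-16.543,-141.814), length = 5
  seg 17: (-16.543,-141.814) -> (-13.438,-153.405), length = 12
  seg 18: (-13.438,-153.405) -> (-10.332,-164.996), length = 12
  seg 19: (-10.332,-164.996) -> (-9.038,-169.826), length = 5
  seg 20: (-9.038,-169.826) -> (-5.932,-181.417), length = 12
  seg 21: (-5.932,-181.417) -> (-5.414,-183.349), length = 2
  seg 22: (-5.414,-183.349) -> (3.071,-191.834), length = 12
  seg 23: (3.071,-191.834) -> (6.607,-195.37), length = 5
  seg 24: (6.607,-195.37) -> (15.092,-203.855), length = 12
  seg 25: (15.092,-203.855) -> (23.577,-212.34), length = 12
  seg 26: (23.577,-212.34) -> (27.113,-215.876), length = 5
  seg 27: (27.113,-215.876) -> (35.598,-224.361), length = 12
  seg 28: (35.598,-224.361) -> (44.083,-232.846), length = 12
  seg 29: (44.083,-232.846) -> (47.619,-236.382), length = 5
  seg 30: (47.619,-236.382) -> (56.104,-244.867), length = 12
Total = 267

Answer: 267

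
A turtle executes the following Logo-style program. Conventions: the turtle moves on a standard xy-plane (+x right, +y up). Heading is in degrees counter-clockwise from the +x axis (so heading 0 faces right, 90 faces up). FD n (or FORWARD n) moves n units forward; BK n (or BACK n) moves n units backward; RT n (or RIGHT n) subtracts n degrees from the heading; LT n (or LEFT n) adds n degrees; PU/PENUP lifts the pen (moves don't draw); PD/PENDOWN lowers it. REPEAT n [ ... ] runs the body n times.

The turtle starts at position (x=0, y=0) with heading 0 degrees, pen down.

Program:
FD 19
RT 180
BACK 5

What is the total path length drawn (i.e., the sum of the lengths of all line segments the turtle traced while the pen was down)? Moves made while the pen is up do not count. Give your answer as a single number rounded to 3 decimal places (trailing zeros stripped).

Executing turtle program step by step:
Start: pos=(0,0), heading=0, pen down
FD 19: (0,0) -> (19,0) [heading=0, draw]
RT 180: heading 0 -> 180
BK 5: (19,0) -> (24,0) [heading=180, draw]
Final: pos=(24,0), heading=180, 2 segment(s) drawn

Segment lengths:
  seg 1: (0,0) -> (19,0), length = 19
  seg 2: (19,0) -> (24,0), length = 5
Total = 24

Answer: 24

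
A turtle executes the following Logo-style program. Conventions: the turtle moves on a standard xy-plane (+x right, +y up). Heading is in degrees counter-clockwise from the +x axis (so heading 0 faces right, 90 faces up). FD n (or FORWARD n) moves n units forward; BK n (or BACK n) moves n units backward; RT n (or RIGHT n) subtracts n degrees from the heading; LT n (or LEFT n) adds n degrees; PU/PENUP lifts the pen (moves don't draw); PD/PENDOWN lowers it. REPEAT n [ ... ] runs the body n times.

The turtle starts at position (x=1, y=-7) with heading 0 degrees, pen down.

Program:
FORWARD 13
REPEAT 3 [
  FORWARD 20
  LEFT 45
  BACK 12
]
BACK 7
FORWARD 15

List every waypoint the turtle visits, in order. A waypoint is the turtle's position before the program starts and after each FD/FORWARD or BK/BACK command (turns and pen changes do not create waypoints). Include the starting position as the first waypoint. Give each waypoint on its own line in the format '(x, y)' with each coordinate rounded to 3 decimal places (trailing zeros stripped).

Answer: (1, -7)
(14, -7)
(34, -7)
(25.515, -15.485)
(39.657, -1.343)
(39.657, -13.343)
(39.657, 6.657)
(48.142, -1.828)
(53.092, -6.778)
(42.485, 3.828)

Derivation:
Executing turtle program step by step:
Start: pos=(1,-7), heading=0, pen down
FD 13: (1,-7) -> (14,-7) [heading=0, draw]
REPEAT 3 [
  -- iteration 1/3 --
  FD 20: (14,-7) -> (34,-7) [heading=0, draw]
  LT 45: heading 0 -> 45
  BK 12: (34,-7) -> (25.515,-15.485) [heading=45, draw]
  -- iteration 2/3 --
  FD 20: (25.515,-15.485) -> (39.657,-1.343) [heading=45, draw]
  LT 45: heading 45 -> 90
  BK 12: (39.657,-1.343) -> (39.657,-13.343) [heading=90, draw]
  -- iteration 3/3 --
  FD 20: (39.657,-13.343) -> (39.657,6.657) [heading=90, draw]
  LT 45: heading 90 -> 135
  BK 12: (39.657,6.657) -> (48.142,-1.828) [heading=135, draw]
]
BK 7: (48.142,-1.828) -> (53.092,-6.778) [heading=135, draw]
FD 15: (53.092,-6.778) -> (42.485,3.828) [heading=135, draw]
Final: pos=(42.485,3.828), heading=135, 9 segment(s) drawn
Waypoints (10 total):
(1, -7)
(14, -7)
(34, -7)
(25.515, -15.485)
(39.657, -1.343)
(39.657, -13.343)
(39.657, 6.657)
(48.142, -1.828)
(53.092, -6.778)
(42.485, 3.828)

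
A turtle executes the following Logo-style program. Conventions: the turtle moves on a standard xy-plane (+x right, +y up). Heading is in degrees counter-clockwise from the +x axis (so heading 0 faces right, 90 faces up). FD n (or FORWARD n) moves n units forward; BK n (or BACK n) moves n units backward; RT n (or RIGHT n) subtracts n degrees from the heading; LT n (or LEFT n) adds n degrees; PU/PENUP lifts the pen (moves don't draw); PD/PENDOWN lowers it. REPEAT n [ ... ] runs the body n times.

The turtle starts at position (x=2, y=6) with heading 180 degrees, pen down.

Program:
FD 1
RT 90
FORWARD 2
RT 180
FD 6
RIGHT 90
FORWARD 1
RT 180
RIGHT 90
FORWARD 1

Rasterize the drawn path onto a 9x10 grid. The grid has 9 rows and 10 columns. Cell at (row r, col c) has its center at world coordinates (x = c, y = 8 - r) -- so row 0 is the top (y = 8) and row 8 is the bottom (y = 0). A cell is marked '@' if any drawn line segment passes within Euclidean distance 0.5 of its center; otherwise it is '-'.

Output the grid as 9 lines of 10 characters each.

Segment 0: (2,6) -> (1,6)
Segment 1: (1,6) -> (1,8)
Segment 2: (1,8) -> (1,2)
Segment 3: (1,2) -> (0,2)
Segment 4: (0,2) -> (0,1)

Answer: -@--------
-@--------
-@@-------
-@--------
-@--------
-@--------
@@--------
@---------
----------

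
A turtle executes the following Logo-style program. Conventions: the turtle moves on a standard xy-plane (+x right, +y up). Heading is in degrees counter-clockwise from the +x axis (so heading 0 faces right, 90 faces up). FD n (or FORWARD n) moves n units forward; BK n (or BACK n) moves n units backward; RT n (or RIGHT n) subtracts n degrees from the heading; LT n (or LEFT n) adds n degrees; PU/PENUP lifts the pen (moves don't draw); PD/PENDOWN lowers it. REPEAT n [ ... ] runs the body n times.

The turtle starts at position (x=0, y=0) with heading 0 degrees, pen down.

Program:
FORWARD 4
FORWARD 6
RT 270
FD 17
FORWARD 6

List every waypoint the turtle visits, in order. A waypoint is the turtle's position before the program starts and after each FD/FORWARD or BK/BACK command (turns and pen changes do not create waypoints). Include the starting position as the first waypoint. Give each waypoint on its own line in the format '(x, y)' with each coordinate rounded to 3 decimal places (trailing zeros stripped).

Executing turtle program step by step:
Start: pos=(0,0), heading=0, pen down
FD 4: (0,0) -> (4,0) [heading=0, draw]
FD 6: (4,0) -> (10,0) [heading=0, draw]
RT 270: heading 0 -> 90
FD 17: (10,0) -> (10,17) [heading=90, draw]
FD 6: (10,17) -> (10,23) [heading=90, draw]
Final: pos=(10,23), heading=90, 4 segment(s) drawn
Waypoints (5 total):
(0, 0)
(4, 0)
(10, 0)
(10, 17)
(10, 23)

Answer: (0, 0)
(4, 0)
(10, 0)
(10, 17)
(10, 23)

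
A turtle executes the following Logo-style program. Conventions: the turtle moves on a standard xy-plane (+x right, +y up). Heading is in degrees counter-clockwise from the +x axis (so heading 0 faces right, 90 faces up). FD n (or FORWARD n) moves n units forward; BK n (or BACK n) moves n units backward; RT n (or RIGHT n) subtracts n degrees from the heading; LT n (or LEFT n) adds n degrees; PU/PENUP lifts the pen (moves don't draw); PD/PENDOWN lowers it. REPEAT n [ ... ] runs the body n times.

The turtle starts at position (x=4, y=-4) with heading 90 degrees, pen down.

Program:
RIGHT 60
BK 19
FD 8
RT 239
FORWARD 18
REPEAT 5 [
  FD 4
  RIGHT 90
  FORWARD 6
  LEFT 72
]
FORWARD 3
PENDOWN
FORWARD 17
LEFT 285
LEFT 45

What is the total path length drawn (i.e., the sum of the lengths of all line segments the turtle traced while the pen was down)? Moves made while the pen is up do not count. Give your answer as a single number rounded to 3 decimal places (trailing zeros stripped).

Executing turtle program step by step:
Start: pos=(4,-4), heading=90, pen down
RT 60: heading 90 -> 30
BK 19: (4,-4) -> (-12.454,-13.5) [heading=30, draw]
FD 8: (-12.454,-13.5) -> (-5.526,-9.5) [heading=30, draw]
RT 239: heading 30 -> 151
FD 18: (-5.526,-9.5) -> (-21.269,-0.773) [heading=151, draw]
REPEAT 5 [
  -- iteration 1/5 --
  FD 4: (-21.269,-0.773) -> (-24.768,1.166) [heading=151, draw]
  RT 90: heading 151 -> 61
  FD 6: (-24.768,1.166) -> (-21.859,6.414) [heading=61, draw]
  LT 72: heading 61 -> 133
  -- iteration 2/5 --
  FD 4: (-21.859,6.414) -> (-24.587,9.339) [heading=133, draw]
  RT 90: heading 133 -> 43
  FD 6: (-24.587,9.339) -> (-20.199,13.431) [heading=43, draw]
  LT 72: heading 43 -> 115
  -- iteration 3/5 --
  FD 4: (-20.199,13.431) -> (-21.889,17.056) [heading=115, draw]
  RT 90: heading 115 -> 25
  FD 6: (-21.889,17.056) -> (-16.452,19.592) [heading=25, draw]
  LT 72: heading 25 -> 97
  -- iteration 4/5 --
  FD 4: (-16.452,19.592) -> (-16.939,23.562) [heading=97, draw]
  RT 90: heading 97 -> 7
  FD 6: (-16.939,23.562) -> (-10.984,24.293) [heading=7, draw]
  LT 72: heading 7 -> 79
  -- iteration 5/5 --
  FD 4: (-10.984,24.293) -> (-10.221,28.22) [heading=79, draw]
  RT 90: heading 79 -> 349
  FD 6: (-10.221,28.22) -> (-4.331,27.075) [heading=349, draw]
  LT 72: heading 349 -> 61
]
FD 3: (-4.331,27.075) -> (-2.876,29.699) [heading=61, draw]
PD: pen down
FD 17: (-2.876,29.699) -> (5.365,44.567) [heading=61, draw]
LT 285: heading 61 -> 346
LT 45: heading 346 -> 31
Final: pos=(5.365,44.567), heading=31, 15 segment(s) drawn

Segment lengths:
  seg 1: (4,-4) -> (-12.454,-13.5), length = 19
  seg 2: (-12.454,-13.5) -> (-5.526,-9.5), length = 8
  seg 3: (-5.526,-9.5) -> (-21.269,-0.773), length = 18
  seg 4: (-21.269,-0.773) -> (-24.768,1.166), length = 4
  seg 5: (-24.768,1.166) -> (-21.859,6.414), length = 6
  seg 6: (-21.859,6.414) -> (-24.587,9.339), length = 4
  seg 7: (-24.587,9.339) -> (-20.199,13.431), length = 6
  seg 8: (-20.199,13.431) -> (-21.889,17.056), length = 4
  seg 9: (-21.889,17.056) -> (-16.452,19.592), length = 6
  seg 10: (-16.452,19.592) -> (-16.939,23.562), length = 4
  seg 11: (-16.939,23.562) -> (-10.984,24.293), length = 6
  seg 12: (-10.984,24.293) -> (-10.221,28.22), length = 4
  seg 13: (-10.221,28.22) -> (-4.331,27.075), length = 6
  seg 14: (-4.331,27.075) -> (-2.876,29.699), length = 3
  seg 15: (-2.876,29.699) -> (5.365,44.567), length = 17
Total = 115

Answer: 115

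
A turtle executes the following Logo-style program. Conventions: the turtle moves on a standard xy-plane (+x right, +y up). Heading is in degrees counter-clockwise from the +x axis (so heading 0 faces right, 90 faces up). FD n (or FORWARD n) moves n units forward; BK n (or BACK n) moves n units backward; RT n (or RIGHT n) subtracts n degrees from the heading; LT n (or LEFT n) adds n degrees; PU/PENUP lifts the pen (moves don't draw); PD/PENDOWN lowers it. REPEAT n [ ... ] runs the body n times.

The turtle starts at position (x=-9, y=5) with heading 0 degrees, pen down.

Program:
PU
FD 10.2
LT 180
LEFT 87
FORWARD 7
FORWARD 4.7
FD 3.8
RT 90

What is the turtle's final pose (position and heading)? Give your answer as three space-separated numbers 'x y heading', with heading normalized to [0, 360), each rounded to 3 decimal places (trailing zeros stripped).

Answer: 0.389 -10.479 177

Derivation:
Executing turtle program step by step:
Start: pos=(-9,5), heading=0, pen down
PU: pen up
FD 10.2: (-9,5) -> (1.2,5) [heading=0, move]
LT 180: heading 0 -> 180
LT 87: heading 180 -> 267
FD 7: (1.2,5) -> (0.834,-1.99) [heading=267, move]
FD 4.7: (0.834,-1.99) -> (0.588,-6.684) [heading=267, move]
FD 3.8: (0.588,-6.684) -> (0.389,-10.479) [heading=267, move]
RT 90: heading 267 -> 177
Final: pos=(0.389,-10.479), heading=177, 0 segment(s) drawn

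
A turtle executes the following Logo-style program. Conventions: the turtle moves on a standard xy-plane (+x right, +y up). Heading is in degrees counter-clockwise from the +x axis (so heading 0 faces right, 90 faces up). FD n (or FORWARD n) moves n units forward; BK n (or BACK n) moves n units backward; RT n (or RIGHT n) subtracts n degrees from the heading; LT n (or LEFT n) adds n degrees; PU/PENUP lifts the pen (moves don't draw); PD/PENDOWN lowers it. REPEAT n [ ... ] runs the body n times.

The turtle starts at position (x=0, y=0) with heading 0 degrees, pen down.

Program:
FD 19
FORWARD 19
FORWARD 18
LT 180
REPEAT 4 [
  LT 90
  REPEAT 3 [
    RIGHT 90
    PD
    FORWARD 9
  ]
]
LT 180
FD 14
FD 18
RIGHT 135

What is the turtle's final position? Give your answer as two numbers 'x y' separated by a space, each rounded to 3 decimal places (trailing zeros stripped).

Executing turtle program step by step:
Start: pos=(0,0), heading=0, pen down
FD 19: (0,0) -> (19,0) [heading=0, draw]
FD 19: (19,0) -> (38,0) [heading=0, draw]
FD 18: (38,0) -> (56,0) [heading=0, draw]
LT 180: heading 0 -> 180
REPEAT 4 [
  -- iteration 1/4 --
  LT 90: heading 180 -> 270
  REPEAT 3 [
    -- iteration 1/3 --
    RT 90: heading 270 -> 180
    PD: pen down
    FD 9: (56,0) -> (47,0) [heading=180, draw]
    -- iteration 2/3 --
    RT 90: heading 180 -> 90
    PD: pen down
    FD 9: (47,0) -> (47,9) [heading=90, draw]
    -- iteration 3/3 --
    RT 90: heading 90 -> 0
    PD: pen down
    FD 9: (47,9) -> (56,9) [heading=0, draw]
  ]
  -- iteration 2/4 --
  LT 90: heading 0 -> 90
  REPEAT 3 [
    -- iteration 1/3 --
    RT 90: heading 90 -> 0
    PD: pen down
    FD 9: (56,9) -> (65,9) [heading=0, draw]
    -- iteration 2/3 --
    RT 90: heading 0 -> 270
    PD: pen down
    FD 9: (65,9) -> (65,0) [heading=270, draw]
    -- iteration 3/3 --
    RT 90: heading 270 -> 180
    PD: pen down
    FD 9: (65,0) -> (56,0) [heading=180, draw]
  ]
  -- iteration 3/4 --
  LT 90: heading 180 -> 270
  REPEAT 3 [
    -- iteration 1/3 --
    RT 90: heading 270 -> 180
    PD: pen down
    FD 9: (56,0) -> (47,0) [heading=180, draw]
    -- iteration 2/3 --
    RT 90: heading 180 -> 90
    PD: pen down
    FD 9: (47,0) -> (47,9) [heading=90, draw]
    -- iteration 3/3 --
    RT 90: heading 90 -> 0
    PD: pen down
    FD 9: (47,9) -> (56,9) [heading=0, draw]
  ]
  -- iteration 4/4 --
  LT 90: heading 0 -> 90
  REPEAT 3 [
    -- iteration 1/3 --
    RT 90: heading 90 -> 0
    PD: pen down
    FD 9: (56,9) -> (65,9) [heading=0, draw]
    -- iteration 2/3 --
    RT 90: heading 0 -> 270
    PD: pen down
    FD 9: (65,9) -> (65,0) [heading=270, draw]
    -- iteration 3/3 --
    RT 90: heading 270 -> 180
    PD: pen down
    FD 9: (65,0) -> (56,0) [heading=180, draw]
  ]
]
LT 180: heading 180 -> 0
FD 14: (56,0) -> (70,0) [heading=0, draw]
FD 18: (70,0) -> (88,0) [heading=0, draw]
RT 135: heading 0 -> 225
Final: pos=(88,0), heading=225, 17 segment(s) drawn

Answer: 88 0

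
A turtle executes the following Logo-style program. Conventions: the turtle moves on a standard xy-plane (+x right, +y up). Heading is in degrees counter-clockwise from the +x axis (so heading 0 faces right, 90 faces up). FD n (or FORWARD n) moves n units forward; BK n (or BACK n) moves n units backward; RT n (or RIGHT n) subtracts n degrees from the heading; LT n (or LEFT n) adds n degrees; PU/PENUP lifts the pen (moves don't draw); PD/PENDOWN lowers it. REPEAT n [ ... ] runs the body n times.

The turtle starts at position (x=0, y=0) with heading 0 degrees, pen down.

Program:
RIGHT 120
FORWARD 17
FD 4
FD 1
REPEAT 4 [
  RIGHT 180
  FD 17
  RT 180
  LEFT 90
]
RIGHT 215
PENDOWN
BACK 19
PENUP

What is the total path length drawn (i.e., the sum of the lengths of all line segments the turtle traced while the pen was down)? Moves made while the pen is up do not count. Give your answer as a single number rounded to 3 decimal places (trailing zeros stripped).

Executing turtle program step by step:
Start: pos=(0,0), heading=0, pen down
RT 120: heading 0 -> 240
FD 17: (0,0) -> (-8.5,-14.722) [heading=240, draw]
FD 4: (-8.5,-14.722) -> (-10.5,-18.187) [heading=240, draw]
FD 1: (-10.5,-18.187) -> (-11,-19.053) [heading=240, draw]
REPEAT 4 [
  -- iteration 1/4 --
  RT 180: heading 240 -> 60
  FD 17: (-11,-19.053) -> (-2.5,-4.33) [heading=60, draw]
  RT 180: heading 60 -> 240
  LT 90: heading 240 -> 330
  -- iteration 2/4 --
  RT 180: heading 330 -> 150
  FD 17: (-2.5,-4.33) -> (-17.222,4.17) [heading=150, draw]
  RT 180: heading 150 -> 330
  LT 90: heading 330 -> 60
  -- iteration 3/4 --
  RT 180: heading 60 -> 240
  FD 17: (-17.222,4.17) -> (-25.722,-10.553) [heading=240, draw]
  RT 180: heading 240 -> 60
  LT 90: heading 60 -> 150
  -- iteration 4/4 --
  RT 180: heading 150 -> 330
  FD 17: (-25.722,-10.553) -> (-11,-19.053) [heading=330, draw]
  RT 180: heading 330 -> 150
  LT 90: heading 150 -> 240
]
RT 215: heading 240 -> 25
PD: pen down
BK 19: (-11,-19.053) -> (-28.22,-27.082) [heading=25, draw]
PU: pen up
Final: pos=(-28.22,-27.082), heading=25, 8 segment(s) drawn

Segment lengths:
  seg 1: (0,0) -> (-8.5,-14.722), length = 17
  seg 2: (-8.5,-14.722) -> (-10.5,-18.187), length = 4
  seg 3: (-10.5,-18.187) -> (-11,-19.053), length = 1
  seg 4: (-11,-19.053) -> (-2.5,-4.33), length = 17
  seg 5: (-2.5,-4.33) -> (-17.222,4.17), length = 17
  seg 6: (-17.222,4.17) -> (-25.722,-10.553), length = 17
  seg 7: (-25.722,-10.553) -> (-11,-19.053), length = 17
  seg 8: (-11,-19.053) -> (-28.22,-27.082), length = 19
Total = 109

Answer: 109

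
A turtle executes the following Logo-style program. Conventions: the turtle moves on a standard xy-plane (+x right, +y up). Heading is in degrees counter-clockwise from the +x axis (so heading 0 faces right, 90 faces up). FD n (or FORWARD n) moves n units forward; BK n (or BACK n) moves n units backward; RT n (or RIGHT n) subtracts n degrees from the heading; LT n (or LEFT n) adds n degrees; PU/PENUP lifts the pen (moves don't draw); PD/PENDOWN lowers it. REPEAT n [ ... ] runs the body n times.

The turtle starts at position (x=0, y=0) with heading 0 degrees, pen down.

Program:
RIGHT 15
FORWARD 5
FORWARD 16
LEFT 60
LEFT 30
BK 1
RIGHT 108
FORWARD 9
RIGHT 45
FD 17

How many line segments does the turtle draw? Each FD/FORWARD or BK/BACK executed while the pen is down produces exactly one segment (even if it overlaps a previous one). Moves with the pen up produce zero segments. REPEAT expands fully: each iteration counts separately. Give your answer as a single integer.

Executing turtle program step by step:
Start: pos=(0,0), heading=0, pen down
RT 15: heading 0 -> 345
FD 5: (0,0) -> (4.83,-1.294) [heading=345, draw]
FD 16: (4.83,-1.294) -> (20.284,-5.435) [heading=345, draw]
LT 60: heading 345 -> 45
LT 30: heading 45 -> 75
BK 1: (20.284,-5.435) -> (20.026,-6.401) [heading=75, draw]
RT 108: heading 75 -> 327
FD 9: (20.026,-6.401) -> (27.574,-11.303) [heading=327, draw]
RT 45: heading 327 -> 282
FD 17: (27.574,-11.303) -> (31.108,-27.931) [heading=282, draw]
Final: pos=(31.108,-27.931), heading=282, 5 segment(s) drawn
Segments drawn: 5

Answer: 5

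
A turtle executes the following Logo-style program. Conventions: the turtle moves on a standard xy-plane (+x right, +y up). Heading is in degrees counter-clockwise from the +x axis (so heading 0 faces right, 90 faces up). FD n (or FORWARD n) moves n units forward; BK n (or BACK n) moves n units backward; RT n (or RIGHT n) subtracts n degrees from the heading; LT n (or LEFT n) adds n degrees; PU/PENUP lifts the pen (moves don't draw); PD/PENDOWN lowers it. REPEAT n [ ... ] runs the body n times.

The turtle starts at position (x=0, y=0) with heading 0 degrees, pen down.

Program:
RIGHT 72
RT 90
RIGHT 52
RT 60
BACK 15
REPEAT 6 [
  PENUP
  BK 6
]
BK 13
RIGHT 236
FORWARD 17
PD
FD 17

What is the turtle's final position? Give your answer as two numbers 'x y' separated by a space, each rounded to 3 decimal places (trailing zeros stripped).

Executing turtle program step by step:
Start: pos=(0,0), heading=0, pen down
RT 72: heading 0 -> 288
RT 90: heading 288 -> 198
RT 52: heading 198 -> 146
RT 60: heading 146 -> 86
BK 15: (0,0) -> (-1.046,-14.963) [heading=86, draw]
REPEAT 6 [
  -- iteration 1/6 --
  PU: pen up
  BK 6: (-1.046,-14.963) -> (-1.465,-20.949) [heading=86, move]
  -- iteration 2/6 --
  PU: pen up
  BK 6: (-1.465,-20.949) -> (-1.883,-26.934) [heading=86, move]
  -- iteration 3/6 --
  PU: pen up
  BK 6: (-1.883,-26.934) -> (-2.302,-32.92) [heading=86, move]
  -- iteration 4/6 --
  PU: pen up
  BK 6: (-2.302,-32.92) -> (-2.721,-38.905) [heading=86, move]
  -- iteration 5/6 --
  PU: pen up
  BK 6: (-2.721,-38.905) -> (-3.139,-44.89) [heading=86, move]
  -- iteration 6/6 --
  PU: pen up
  BK 6: (-3.139,-44.89) -> (-3.558,-50.876) [heading=86, move]
]
BK 13: (-3.558,-50.876) -> (-4.464,-63.844) [heading=86, move]
RT 236: heading 86 -> 210
FD 17: (-4.464,-63.844) -> (-19.187,-72.344) [heading=210, move]
PD: pen down
FD 17: (-19.187,-72.344) -> (-33.909,-80.844) [heading=210, draw]
Final: pos=(-33.909,-80.844), heading=210, 2 segment(s) drawn

Answer: -33.909 -80.844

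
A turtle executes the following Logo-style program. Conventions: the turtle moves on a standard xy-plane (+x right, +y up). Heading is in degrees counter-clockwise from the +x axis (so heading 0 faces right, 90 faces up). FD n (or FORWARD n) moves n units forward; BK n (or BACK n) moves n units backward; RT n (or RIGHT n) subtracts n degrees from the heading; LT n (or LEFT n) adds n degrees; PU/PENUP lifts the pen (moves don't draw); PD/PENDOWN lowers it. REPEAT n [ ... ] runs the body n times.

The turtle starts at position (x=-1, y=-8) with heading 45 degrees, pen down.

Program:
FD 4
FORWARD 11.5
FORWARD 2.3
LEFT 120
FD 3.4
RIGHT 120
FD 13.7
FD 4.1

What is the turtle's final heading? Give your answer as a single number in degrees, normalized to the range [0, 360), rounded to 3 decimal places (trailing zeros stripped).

Answer: 45

Derivation:
Executing turtle program step by step:
Start: pos=(-1,-8), heading=45, pen down
FD 4: (-1,-8) -> (1.828,-5.172) [heading=45, draw]
FD 11.5: (1.828,-5.172) -> (9.96,2.96) [heading=45, draw]
FD 2.3: (9.96,2.96) -> (11.587,4.587) [heading=45, draw]
LT 120: heading 45 -> 165
FD 3.4: (11.587,4.587) -> (8.302,5.466) [heading=165, draw]
RT 120: heading 165 -> 45
FD 13.7: (8.302,5.466) -> (17.99,15.154) [heading=45, draw]
FD 4.1: (17.99,15.154) -> (20.889,18.053) [heading=45, draw]
Final: pos=(20.889,18.053), heading=45, 6 segment(s) drawn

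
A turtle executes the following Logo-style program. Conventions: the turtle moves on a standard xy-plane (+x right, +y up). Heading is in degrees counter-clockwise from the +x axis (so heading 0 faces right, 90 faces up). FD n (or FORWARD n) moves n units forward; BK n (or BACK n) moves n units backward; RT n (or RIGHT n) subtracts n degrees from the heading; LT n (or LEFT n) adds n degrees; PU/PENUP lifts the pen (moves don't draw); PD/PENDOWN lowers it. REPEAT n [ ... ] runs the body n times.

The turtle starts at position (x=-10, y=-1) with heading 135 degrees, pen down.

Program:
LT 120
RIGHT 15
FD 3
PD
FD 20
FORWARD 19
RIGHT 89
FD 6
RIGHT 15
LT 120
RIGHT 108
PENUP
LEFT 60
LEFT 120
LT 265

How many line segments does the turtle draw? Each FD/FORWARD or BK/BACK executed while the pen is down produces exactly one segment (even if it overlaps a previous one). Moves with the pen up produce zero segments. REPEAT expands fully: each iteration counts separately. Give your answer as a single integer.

Answer: 4

Derivation:
Executing turtle program step by step:
Start: pos=(-10,-1), heading=135, pen down
LT 120: heading 135 -> 255
RT 15: heading 255 -> 240
FD 3: (-10,-1) -> (-11.5,-3.598) [heading=240, draw]
PD: pen down
FD 20: (-11.5,-3.598) -> (-21.5,-20.919) [heading=240, draw]
FD 19: (-21.5,-20.919) -> (-31,-37.373) [heading=240, draw]
RT 89: heading 240 -> 151
FD 6: (-31,-37.373) -> (-36.248,-34.464) [heading=151, draw]
RT 15: heading 151 -> 136
LT 120: heading 136 -> 256
RT 108: heading 256 -> 148
PU: pen up
LT 60: heading 148 -> 208
LT 120: heading 208 -> 328
LT 265: heading 328 -> 233
Final: pos=(-36.248,-34.464), heading=233, 4 segment(s) drawn
Segments drawn: 4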